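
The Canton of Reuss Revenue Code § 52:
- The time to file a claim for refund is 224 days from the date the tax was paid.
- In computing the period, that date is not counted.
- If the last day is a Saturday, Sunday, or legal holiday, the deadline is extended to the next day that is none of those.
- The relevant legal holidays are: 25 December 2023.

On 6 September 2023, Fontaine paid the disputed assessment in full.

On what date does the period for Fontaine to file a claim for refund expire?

April 17, 2024

224 days after 6 September 2023 is April 17, 2024.
April 17, 2024 is a Wednesday and not a legal holiday, so no extension applies.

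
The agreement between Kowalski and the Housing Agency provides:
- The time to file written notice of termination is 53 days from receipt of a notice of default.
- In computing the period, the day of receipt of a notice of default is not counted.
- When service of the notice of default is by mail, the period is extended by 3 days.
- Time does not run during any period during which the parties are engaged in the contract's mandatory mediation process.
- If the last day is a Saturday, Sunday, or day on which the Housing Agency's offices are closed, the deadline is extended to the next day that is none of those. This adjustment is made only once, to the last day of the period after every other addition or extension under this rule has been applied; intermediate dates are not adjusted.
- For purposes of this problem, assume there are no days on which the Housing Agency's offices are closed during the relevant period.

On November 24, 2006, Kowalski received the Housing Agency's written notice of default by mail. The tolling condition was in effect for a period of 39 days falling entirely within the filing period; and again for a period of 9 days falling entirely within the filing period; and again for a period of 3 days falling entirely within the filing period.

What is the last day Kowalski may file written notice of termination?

March 12, 2007

53 days after November 24, 2006 is January 16, 2007.
Service was by mail, adding 3 days: January 16, 2007 + 3 days = January 19, 2007.
Tolling adds 39 days: January 19, 2007 + 39 days = February 27, 2007.
Tolling adds 9 days: February 27, 2007 + 9 days = March 8, 2007.
Tolling adds 3 days: March 8, 2007 + 3 days = March 11, 2007.
March 11, 2007 is Sunday. The next qualifying day is March 12, 2007.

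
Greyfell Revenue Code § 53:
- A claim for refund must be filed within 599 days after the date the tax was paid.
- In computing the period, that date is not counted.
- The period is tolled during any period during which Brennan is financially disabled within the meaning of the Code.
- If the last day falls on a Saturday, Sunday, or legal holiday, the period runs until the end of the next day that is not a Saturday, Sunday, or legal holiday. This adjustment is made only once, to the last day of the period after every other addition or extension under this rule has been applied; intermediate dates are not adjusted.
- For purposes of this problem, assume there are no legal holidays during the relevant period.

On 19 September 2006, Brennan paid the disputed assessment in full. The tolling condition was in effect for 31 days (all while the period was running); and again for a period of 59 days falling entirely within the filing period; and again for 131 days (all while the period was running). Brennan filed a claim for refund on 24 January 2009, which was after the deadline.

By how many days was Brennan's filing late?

599 days after 19 September 2006 is May 10, 2008.
Tolling adds 31 days: May 10, 2008 + 31 days = June 10, 2008.
Tolling adds 59 days: June 10, 2008 + 59 days = August 8, 2008.
Tolling adds 131 days: August 8, 2008 + 131 days = December 17, 2008.
December 17, 2008 is a Wednesday and not a legal holiday, so no extension applies.
The deadline is December 17, 2008; from December 17, 2008 to January 24, 2009 is 38 days.

38 days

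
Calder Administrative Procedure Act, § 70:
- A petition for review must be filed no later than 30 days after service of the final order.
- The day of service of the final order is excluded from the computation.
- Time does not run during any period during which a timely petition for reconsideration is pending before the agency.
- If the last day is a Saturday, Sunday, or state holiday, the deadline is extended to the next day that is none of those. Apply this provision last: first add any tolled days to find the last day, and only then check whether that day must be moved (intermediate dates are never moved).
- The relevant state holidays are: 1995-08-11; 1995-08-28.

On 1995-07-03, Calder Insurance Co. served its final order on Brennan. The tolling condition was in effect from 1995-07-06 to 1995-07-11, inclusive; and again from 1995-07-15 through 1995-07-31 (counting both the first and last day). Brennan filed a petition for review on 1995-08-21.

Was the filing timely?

Yes

30 days after 1995-07-03 is August 2, 1995.
From July 6, 1995 through July 11, 1995 inclusive is 6 days; tolling adds 6 days: August 2, 1995 + 6 days = August 8, 1995.
From July 15, 1995 through July 31, 1995 inclusive is 17 days; tolling adds 17 days: August 8, 1995 + 17 days = August 25, 1995.
August 25, 1995 is a Friday and not a state holiday, so no extension applies.
The deadline is August 25, 1995; the filing on August 21, 1995 is on or before that date.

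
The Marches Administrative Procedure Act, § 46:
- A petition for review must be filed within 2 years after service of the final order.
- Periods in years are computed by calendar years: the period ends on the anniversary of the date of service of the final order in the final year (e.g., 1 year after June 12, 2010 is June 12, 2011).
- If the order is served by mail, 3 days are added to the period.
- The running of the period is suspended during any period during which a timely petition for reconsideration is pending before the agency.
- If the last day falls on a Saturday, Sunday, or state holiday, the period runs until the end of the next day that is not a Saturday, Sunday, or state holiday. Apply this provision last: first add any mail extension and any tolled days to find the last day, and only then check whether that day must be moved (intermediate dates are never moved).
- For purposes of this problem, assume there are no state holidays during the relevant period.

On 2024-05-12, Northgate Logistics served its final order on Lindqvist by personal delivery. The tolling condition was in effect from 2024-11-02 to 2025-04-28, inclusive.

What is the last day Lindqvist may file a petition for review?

2 years after 2024-05-12 is May 12, 2026.
Service was not by mail, so no mail extension applies.
From November 2, 2024 through April 28, 2025 inclusive is 178 days; tolling adds 178 days: May 12, 2026 + 178 days = November 6, 2026.
November 6, 2026 is a Friday and not a state holiday, so no extension applies.

November 6, 2026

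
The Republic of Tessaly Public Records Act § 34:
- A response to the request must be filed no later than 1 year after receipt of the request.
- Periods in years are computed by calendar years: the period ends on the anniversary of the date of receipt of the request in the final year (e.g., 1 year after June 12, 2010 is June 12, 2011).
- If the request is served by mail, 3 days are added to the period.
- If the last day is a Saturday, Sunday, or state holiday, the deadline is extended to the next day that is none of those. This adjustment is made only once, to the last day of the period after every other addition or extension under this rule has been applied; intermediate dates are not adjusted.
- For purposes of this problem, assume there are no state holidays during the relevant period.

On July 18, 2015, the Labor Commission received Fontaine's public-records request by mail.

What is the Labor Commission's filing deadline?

1 year after July 18, 2015 is July 18, 2016.
Service was by mail, adding 3 days: July 18, 2016 + 3 days = July 21, 2016.
July 21, 2016 is a Thursday and not a state holiday, so no extension applies.

July 21, 2016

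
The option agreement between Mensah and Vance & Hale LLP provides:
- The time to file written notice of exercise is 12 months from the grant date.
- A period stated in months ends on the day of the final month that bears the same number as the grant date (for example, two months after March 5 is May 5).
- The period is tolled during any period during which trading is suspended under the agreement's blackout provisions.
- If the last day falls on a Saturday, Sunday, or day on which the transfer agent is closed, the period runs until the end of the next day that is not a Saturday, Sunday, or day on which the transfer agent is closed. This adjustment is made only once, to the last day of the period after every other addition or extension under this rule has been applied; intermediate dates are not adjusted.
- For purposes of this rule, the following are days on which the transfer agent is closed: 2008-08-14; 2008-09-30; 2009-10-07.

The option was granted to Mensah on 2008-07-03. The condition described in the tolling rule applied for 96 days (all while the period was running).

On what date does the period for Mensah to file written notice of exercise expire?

October 8, 2009

12 months after 2008-07-03 is July 3, 2009.
Tolling adds 96 days: July 3, 2009 + 96 days = October 7, 2009.
October 7, 2009 is a listed holiday. The next qualifying day is October 8, 2009.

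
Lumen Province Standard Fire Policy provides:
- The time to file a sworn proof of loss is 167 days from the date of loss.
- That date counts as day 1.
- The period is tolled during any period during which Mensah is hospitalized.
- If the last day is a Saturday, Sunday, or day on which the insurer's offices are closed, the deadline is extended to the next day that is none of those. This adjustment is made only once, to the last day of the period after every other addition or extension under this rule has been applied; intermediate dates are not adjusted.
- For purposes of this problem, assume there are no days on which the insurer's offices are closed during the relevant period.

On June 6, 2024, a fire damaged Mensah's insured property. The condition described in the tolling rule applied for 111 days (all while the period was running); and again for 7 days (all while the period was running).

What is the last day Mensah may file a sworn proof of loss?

March 17, 2025

Counting June 6, 2024 as day 1, day 167 is November 19, 2024.
Tolling adds 111 days: November 19, 2024 + 111 days = March 10, 2025.
Tolling adds 7 days: March 10, 2025 + 7 days = March 17, 2025.
March 17, 2025 is a Monday and not a day on which the insurer's offices are closed, so no extension applies.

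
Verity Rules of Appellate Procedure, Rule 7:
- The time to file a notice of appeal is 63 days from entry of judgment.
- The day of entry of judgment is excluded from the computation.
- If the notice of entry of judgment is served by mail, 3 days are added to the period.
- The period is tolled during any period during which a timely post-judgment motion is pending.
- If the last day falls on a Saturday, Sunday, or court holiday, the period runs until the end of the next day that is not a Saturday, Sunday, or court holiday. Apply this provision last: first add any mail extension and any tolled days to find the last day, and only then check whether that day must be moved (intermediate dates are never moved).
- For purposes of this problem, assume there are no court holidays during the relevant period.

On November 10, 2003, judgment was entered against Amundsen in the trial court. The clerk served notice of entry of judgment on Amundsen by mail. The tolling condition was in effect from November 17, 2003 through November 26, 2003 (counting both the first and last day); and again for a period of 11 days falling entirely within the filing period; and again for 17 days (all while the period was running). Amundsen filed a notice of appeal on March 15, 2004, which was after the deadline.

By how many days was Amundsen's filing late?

21 days

63 days after November 10, 2003 is January 12, 2004.
Service was by mail, adding 3 days: January 12, 2004 + 3 days = January 15, 2004.
From November 17, 2003 through November 26, 2003 inclusive is 10 days; tolling adds 10 days: January 15, 2004 + 10 days = January 25, 2004.
Tolling adds 11 days: January 25, 2004 + 11 days = February 5, 2004.
Tolling adds 17 days: February 5, 2004 + 17 days = February 22, 2004.
February 22, 2004 is Sunday. The next qualifying day is February 23, 2004.
The deadline is February 23, 2004; from February 23, 2004 to March 15, 2004 is 21 days.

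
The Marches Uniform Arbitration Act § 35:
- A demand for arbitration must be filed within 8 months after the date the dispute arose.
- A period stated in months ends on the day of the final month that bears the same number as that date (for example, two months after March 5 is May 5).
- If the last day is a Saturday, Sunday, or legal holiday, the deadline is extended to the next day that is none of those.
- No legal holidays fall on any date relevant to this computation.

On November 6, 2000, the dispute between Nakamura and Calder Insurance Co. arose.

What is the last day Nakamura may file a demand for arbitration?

July 6, 2001

8 months after November 6, 2000 is July 6, 2001.
July 6, 2001 is a Friday and not a legal holiday, so no extension applies.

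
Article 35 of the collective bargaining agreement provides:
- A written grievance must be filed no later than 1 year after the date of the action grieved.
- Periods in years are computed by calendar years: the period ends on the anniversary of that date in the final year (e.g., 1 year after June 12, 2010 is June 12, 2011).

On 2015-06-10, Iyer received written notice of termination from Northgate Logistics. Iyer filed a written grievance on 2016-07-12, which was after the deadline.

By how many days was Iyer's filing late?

1 year after 2015-06-10 is June 10, 2016.
The deadline is June 10, 2016; from June 10, 2016 to July 12, 2016 is 32 days.

32 days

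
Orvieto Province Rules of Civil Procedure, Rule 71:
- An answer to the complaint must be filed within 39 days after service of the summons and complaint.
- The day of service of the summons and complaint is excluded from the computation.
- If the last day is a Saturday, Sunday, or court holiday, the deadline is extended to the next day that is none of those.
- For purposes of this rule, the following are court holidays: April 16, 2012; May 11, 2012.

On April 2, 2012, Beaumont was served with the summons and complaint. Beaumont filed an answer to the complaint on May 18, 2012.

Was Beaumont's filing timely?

39 days after April 2, 2012 is May 11, 2012.
May 11, 2012 is a listed holiday; May 12, 2012 is Saturday; May 13, 2012 is Sunday. The next qualifying day is May 14, 2012.
The deadline is May 14, 2012; the filing on May 18, 2012 is after that date.

No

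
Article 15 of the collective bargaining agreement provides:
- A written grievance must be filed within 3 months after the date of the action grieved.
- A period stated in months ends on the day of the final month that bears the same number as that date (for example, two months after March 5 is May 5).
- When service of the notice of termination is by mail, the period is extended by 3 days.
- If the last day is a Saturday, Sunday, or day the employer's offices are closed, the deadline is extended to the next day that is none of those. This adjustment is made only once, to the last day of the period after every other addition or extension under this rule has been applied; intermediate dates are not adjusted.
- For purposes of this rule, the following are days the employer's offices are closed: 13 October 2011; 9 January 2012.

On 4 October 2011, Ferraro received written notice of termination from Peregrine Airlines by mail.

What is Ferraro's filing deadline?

January 10, 2012

3 months after 4 October 2011 is January 4, 2012.
Service was by mail, adding 3 days: January 4, 2012 + 3 days = January 7, 2012.
January 7, 2012 is Saturday; January 8, 2012 is Sunday; January 9, 2012 is a listed holiday. The next qualifying day is January 10, 2012.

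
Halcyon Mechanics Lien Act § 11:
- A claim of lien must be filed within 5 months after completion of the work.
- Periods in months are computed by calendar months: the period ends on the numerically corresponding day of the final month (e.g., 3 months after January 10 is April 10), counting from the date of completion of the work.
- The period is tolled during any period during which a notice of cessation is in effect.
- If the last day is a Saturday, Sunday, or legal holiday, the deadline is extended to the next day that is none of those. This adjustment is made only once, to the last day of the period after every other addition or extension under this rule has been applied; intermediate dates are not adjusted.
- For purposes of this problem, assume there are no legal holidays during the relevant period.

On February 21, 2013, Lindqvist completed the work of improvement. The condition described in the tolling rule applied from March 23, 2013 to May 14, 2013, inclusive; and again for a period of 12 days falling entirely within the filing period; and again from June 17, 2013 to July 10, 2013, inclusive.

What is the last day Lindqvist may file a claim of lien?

October 18, 2013

5 months after February 21, 2013 is July 21, 2013.
From March 23, 2013 through May 14, 2013 inclusive is 53 days; tolling adds 53 days: July 21, 2013 + 53 days = September 12, 2013.
Tolling adds 12 days: September 12, 2013 + 12 days = September 24, 2013.
From June 17, 2013 through July 10, 2013 inclusive is 24 days; tolling adds 24 days: September 24, 2013 + 24 days = October 18, 2013.
October 18, 2013 is a Friday and not a legal holiday, so no extension applies.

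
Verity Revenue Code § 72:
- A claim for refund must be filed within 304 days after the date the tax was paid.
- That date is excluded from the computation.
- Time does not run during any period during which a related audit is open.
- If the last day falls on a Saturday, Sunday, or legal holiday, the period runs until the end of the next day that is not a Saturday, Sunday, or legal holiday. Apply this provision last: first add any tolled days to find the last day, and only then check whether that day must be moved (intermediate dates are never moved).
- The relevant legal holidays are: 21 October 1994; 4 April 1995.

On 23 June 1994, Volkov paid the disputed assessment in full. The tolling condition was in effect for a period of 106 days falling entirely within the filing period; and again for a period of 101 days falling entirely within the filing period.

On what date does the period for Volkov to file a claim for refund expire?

304 days after 23 June 1994 is April 23, 1995.
Tolling adds 106 days: April 23, 1995 + 106 days = August 7, 1995.
Tolling adds 101 days: August 7, 1995 + 101 days = November 16, 1995.
November 16, 1995 is a Thursday and not a legal holiday, so no extension applies.

November 16, 1995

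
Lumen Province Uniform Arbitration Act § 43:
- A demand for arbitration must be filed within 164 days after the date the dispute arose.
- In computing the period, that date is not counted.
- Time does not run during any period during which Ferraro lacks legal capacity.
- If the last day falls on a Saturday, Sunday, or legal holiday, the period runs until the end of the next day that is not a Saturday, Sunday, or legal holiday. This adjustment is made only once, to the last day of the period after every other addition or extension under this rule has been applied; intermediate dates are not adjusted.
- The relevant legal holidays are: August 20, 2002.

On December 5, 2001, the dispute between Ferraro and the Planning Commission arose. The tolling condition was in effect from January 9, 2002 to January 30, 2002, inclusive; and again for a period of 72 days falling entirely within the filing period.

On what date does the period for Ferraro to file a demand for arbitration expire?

August 21, 2002

164 days after December 5, 2001 is May 18, 2002.
From January 9, 2002 through January 30, 2002 inclusive is 22 days; tolling adds 22 days: May 18, 2002 + 22 days = June 9, 2002.
Tolling adds 72 days: June 9, 2002 + 72 days = August 20, 2002.
August 20, 2002 is a listed holiday. The next qualifying day is August 21, 2002.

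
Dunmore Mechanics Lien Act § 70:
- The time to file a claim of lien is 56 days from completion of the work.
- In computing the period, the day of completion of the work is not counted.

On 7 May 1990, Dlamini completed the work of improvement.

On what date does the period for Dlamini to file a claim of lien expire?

56 days after 7 May 1990 is July 2, 1990.

July 2, 1990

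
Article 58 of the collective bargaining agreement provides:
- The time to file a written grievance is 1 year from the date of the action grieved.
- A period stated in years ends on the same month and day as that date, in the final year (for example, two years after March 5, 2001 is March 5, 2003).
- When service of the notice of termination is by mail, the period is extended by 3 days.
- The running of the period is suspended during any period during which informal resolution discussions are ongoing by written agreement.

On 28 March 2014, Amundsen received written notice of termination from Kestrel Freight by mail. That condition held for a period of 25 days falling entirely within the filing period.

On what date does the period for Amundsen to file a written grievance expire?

April 25, 2015

1 year after 28 March 2014 is March 28, 2015.
Service was by mail, adding 3 days: March 28, 2015 + 3 days = March 31, 2015.
Tolling adds 25 days: March 31, 2015 + 25 days = April 25, 2015.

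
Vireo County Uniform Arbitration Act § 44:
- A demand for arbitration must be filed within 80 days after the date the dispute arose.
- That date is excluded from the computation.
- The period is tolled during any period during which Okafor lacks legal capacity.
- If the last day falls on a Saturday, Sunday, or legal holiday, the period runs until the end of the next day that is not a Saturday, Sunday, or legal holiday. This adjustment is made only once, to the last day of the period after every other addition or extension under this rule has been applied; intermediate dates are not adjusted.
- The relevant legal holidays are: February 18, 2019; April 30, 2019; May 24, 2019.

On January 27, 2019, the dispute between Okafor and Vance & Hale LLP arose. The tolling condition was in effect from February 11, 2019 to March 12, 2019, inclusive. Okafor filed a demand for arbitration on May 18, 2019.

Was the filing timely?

No

80 days after January 27, 2019 is April 17, 2019.
From February 11, 2019 through March 12, 2019 inclusive is 30 days; tolling adds 30 days: April 17, 2019 + 30 days = May 17, 2019.
May 17, 2019 is a Friday and not a legal holiday, so no extension applies.
The deadline is May 17, 2019; the filing on May 18, 2019 is after that date.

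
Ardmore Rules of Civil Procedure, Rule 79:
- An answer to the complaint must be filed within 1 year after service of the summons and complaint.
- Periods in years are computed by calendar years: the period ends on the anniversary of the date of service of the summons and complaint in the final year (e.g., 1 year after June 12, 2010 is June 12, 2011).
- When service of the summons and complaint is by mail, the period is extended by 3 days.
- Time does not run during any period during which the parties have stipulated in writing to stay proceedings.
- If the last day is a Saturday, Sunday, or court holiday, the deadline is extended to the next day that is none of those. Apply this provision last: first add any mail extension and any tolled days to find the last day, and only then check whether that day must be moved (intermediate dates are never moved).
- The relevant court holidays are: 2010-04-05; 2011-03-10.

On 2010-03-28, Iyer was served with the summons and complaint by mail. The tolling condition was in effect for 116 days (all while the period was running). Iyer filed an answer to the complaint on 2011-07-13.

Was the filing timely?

Yes

1 year after 2010-03-28 is March 28, 2011.
Service was by mail, adding 3 days: March 28, 2011 + 3 days = March 31, 2011.
Tolling adds 116 days: March 31, 2011 + 116 days = July 25, 2011.
July 25, 2011 is a Monday and not a court holiday, so no extension applies.
The deadline is July 25, 2011; the filing on July 13, 2011 is on or before that date.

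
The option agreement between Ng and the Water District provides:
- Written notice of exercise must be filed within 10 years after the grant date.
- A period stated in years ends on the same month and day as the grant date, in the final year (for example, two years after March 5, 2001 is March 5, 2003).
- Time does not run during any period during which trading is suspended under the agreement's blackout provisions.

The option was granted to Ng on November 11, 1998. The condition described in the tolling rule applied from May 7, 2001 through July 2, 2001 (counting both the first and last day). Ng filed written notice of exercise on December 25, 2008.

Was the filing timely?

10 years after November 11, 1998 is November 11, 2008.
From May 7, 2001 through July 2, 2001 inclusive is 57 days; tolling adds 57 days: November 11, 2008 + 57 days = January 7, 2009.
The deadline is January 7, 2009; the filing on December 25, 2008 is on or before that date.

Yes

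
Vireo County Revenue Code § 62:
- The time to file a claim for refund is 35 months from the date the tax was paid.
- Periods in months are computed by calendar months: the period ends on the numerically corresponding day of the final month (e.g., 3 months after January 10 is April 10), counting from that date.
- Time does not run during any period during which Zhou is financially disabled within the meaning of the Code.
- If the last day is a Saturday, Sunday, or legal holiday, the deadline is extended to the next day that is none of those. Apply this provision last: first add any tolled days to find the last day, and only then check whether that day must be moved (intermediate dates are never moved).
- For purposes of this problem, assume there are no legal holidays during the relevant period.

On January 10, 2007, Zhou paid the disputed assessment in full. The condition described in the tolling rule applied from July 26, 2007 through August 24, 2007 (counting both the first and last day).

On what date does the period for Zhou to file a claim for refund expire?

35 months after January 10, 2007 is December 10, 2009.
From July 26, 2007 through August 24, 2007 inclusive is 30 days; tolling adds 30 days: December 10, 2009 + 30 days = January 9, 2010.
January 9, 2010 is Saturday; January 10, 2010 is Sunday. The next qualifying day is January 11, 2010.

January 11, 2010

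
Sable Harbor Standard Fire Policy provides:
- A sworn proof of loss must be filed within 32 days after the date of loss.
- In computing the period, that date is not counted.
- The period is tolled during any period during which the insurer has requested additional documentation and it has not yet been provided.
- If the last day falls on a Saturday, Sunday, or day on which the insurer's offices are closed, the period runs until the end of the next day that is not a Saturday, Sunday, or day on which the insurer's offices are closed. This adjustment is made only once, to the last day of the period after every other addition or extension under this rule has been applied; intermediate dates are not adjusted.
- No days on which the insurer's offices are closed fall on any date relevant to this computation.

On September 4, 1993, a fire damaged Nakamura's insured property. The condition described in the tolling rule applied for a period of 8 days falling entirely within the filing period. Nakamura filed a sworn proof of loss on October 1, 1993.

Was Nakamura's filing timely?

32 days after September 4, 1993 is October 6, 1993.
Tolling adds 8 days: October 6, 1993 + 8 days = October 14, 1993.
October 14, 1993 is a Thursday and not a day on which the insurer's offices are closed, so no extension applies.
The deadline is October 14, 1993; the filing on October 1, 1993 is on or before that date.

Yes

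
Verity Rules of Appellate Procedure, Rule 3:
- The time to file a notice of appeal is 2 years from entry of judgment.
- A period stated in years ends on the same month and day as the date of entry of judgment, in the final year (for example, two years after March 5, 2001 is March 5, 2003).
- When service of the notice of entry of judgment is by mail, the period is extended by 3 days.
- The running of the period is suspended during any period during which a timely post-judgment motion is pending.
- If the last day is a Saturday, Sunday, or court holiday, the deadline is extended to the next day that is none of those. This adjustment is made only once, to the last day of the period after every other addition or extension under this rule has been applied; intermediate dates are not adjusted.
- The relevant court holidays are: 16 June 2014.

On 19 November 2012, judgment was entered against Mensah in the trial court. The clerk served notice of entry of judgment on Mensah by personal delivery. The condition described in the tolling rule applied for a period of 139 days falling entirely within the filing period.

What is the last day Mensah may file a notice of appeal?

2 years after 19 November 2012 is November 19, 2014.
Service was not by mail, so no mail extension applies.
Tolling adds 139 days: November 19, 2014 + 139 days = April 7, 2015.
April 7, 2015 is a Tuesday and not a court holiday, so no extension applies.

April 7, 2015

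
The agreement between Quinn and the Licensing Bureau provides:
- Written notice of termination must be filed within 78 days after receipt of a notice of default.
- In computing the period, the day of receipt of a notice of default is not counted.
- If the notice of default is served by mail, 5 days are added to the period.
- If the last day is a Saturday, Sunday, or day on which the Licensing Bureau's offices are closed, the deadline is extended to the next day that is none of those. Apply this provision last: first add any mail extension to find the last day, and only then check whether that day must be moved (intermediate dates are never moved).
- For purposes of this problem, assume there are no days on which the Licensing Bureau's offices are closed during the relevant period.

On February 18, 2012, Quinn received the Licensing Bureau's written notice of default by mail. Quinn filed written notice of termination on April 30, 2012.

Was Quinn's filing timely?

Yes

78 days after February 18, 2012 is May 6, 2012.
Service was by mail, adding 5 days: May 6, 2012 + 5 days = May 11, 2012.
May 11, 2012 is a Friday and not a day on which the Licensing Bureau's offices are closed, so no extension applies.
The deadline is May 11, 2012; the filing on April 30, 2012 is on or before that date.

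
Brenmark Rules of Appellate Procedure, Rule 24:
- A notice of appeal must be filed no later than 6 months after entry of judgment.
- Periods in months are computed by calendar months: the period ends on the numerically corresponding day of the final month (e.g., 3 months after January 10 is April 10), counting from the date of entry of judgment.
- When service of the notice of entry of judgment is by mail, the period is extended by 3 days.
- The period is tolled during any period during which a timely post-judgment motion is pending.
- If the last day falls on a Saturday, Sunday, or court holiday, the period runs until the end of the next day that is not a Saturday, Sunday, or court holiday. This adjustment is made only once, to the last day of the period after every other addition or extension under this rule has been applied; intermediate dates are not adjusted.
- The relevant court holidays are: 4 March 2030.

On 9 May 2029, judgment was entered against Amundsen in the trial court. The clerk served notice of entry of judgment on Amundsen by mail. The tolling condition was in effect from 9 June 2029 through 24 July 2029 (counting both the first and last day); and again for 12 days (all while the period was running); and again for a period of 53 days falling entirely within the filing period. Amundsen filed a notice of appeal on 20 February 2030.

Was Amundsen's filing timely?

6 months after 9 May 2029 is November 9, 2029.
Service was by mail, adding 3 days: November 9, 2029 + 3 days = November 12, 2029.
From June 9, 2029 through July 24, 2029 inclusive is 46 days; tolling adds 46 days: November 12, 2029 + 46 days = December 28, 2029.
Tolling adds 12 days: December 28, 2029 + 12 days = January 9, 2030.
Tolling adds 53 days: January 9, 2030 + 53 days = March 3, 2030.
March 3, 2030 is Sunday; March 4, 2030 is a listed holiday. The next qualifying day is March 5, 2030.
The deadline is March 5, 2030; the filing on February 20, 2030 is on or before that date.

Yes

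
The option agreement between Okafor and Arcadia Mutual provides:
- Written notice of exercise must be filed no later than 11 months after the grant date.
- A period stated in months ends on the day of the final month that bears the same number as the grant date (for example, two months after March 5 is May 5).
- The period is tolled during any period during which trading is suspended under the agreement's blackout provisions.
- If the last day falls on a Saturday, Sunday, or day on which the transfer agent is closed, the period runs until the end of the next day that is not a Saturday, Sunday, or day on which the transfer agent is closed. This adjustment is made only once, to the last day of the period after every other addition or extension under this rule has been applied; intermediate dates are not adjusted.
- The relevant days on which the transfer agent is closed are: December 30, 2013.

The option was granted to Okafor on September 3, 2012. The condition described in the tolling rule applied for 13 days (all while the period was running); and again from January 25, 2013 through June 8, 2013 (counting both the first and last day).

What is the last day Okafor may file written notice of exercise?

11 months after September 3, 2012 is August 3, 2013.
Tolling adds 13 days: August 3, 2013 + 13 days = August 16, 2013.
From January 25, 2013 through June 8, 2013 inclusive is 135 days; tolling adds 135 days: August 16, 2013 + 135 days = December 29, 2013.
December 29, 2013 is Sunday; December 30, 2013 is a listed holiday. The next qualifying day is December 31, 2013.

December 31, 2013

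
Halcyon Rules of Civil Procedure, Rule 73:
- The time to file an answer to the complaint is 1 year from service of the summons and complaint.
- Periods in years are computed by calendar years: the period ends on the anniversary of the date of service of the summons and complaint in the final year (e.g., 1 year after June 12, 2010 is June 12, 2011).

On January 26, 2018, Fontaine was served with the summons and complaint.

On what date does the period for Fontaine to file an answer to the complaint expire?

January 26, 2019

1 year after January 26, 2018 is January 26, 2019.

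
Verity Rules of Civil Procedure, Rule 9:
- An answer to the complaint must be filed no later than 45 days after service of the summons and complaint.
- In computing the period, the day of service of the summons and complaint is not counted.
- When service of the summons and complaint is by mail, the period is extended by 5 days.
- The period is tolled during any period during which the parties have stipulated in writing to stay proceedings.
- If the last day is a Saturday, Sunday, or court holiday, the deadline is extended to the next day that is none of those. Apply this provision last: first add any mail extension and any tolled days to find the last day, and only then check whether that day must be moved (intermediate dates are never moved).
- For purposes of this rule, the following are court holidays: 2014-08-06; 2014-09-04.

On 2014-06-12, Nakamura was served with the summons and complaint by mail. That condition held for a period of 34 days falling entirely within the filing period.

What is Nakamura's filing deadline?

45 days after 2014-06-12 is July 27, 2014.
Service was by mail, adding 5 days: July 27, 2014 + 5 days = August 1, 2014.
Tolling adds 34 days: August 1, 2014 + 34 days = September 4, 2014.
September 4, 2014 is a listed holiday. The next qualifying day is September 5, 2014.

September 5, 2014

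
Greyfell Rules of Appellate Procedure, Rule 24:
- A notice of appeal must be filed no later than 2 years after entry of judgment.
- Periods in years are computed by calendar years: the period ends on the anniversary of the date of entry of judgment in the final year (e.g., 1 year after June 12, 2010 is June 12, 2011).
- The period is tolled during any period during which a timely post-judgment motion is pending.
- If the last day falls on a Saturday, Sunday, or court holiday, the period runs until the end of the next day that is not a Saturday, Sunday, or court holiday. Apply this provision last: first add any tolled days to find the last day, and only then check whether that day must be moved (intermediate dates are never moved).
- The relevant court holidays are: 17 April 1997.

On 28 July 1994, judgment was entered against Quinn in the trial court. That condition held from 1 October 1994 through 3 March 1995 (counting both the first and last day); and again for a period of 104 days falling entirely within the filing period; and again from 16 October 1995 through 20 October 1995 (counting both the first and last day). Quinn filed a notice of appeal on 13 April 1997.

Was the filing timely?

2 years after 28 July 1994 is July 28, 1996.
From October 1, 1994 through March 3, 1995 inclusive is 154 days; tolling adds 154 days: July 28, 1996 + 154 days = December 29, 1996.
Tolling adds 104 days: December 29, 1996 + 104 days = April 12, 1997.
From October 16, 1995 through October 20, 1995 inclusive is 5 days; tolling adds 5 days: April 12, 1997 + 5 days = April 17, 1997.
April 17, 1997 is a listed holiday. The next qualifying day is April 18, 1997.
The deadline is April 18, 1997; the filing on April 13, 1997 is on or before that date.

Yes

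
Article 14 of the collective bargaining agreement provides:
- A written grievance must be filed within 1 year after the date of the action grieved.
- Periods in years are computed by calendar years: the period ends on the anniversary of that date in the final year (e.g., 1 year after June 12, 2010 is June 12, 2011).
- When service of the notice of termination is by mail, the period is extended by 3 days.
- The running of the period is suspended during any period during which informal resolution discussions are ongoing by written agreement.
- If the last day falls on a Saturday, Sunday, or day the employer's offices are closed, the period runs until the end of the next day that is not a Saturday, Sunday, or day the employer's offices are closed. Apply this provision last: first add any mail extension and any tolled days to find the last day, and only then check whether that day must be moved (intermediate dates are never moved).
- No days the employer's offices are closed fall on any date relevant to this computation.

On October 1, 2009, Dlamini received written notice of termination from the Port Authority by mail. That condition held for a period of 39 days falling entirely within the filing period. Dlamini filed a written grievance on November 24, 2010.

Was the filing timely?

No

1 year after October 1, 2009 is October 1, 2010.
Service was by mail, adding 3 days: October 1, 2010 + 3 days = October 4, 2010.
Tolling adds 39 days: October 4, 2010 + 39 days = November 12, 2010.
November 12, 2010 is a Friday and not a day the employer's offices are closed, so no extension applies.
The deadline is November 12, 2010; the filing on November 24, 2010 is after that date.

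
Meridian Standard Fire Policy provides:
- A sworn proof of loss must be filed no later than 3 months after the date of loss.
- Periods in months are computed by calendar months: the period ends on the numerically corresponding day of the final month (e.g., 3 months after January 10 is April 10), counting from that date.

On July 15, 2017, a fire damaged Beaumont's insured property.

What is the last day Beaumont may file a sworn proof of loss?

3 months after July 15, 2017 is October 15, 2017.

October 15, 2017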